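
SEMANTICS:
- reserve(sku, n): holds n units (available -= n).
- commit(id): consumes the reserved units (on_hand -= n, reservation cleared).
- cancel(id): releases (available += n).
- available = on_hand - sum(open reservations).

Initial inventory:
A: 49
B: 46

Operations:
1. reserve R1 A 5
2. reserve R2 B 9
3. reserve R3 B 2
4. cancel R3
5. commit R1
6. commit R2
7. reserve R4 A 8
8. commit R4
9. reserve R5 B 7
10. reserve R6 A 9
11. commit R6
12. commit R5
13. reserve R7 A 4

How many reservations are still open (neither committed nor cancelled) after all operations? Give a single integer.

Answer: 1

Derivation:
Step 1: reserve R1 A 5 -> on_hand[A=49 B=46] avail[A=44 B=46] open={R1}
Step 2: reserve R2 B 9 -> on_hand[A=49 B=46] avail[A=44 B=37] open={R1,R2}
Step 3: reserve R3 B 2 -> on_hand[A=49 B=46] avail[A=44 B=35] open={R1,R2,R3}
Step 4: cancel R3 -> on_hand[A=49 B=46] avail[A=44 B=37] open={R1,R2}
Step 5: commit R1 -> on_hand[A=44 B=46] avail[A=44 B=37] open={R2}
Step 6: commit R2 -> on_hand[A=44 B=37] avail[A=44 B=37] open={}
Step 7: reserve R4 A 8 -> on_hand[A=44 B=37] avail[A=36 B=37] open={R4}
Step 8: commit R4 -> on_hand[A=36 B=37] avail[A=36 B=37] open={}
Step 9: reserve R5 B 7 -> on_hand[A=36 B=37] avail[A=36 B=30] open={R5}
Step 10: reserve R6 A 9 -> on_hand[A=36 B=37] avail[A=27 B=30] open={R5,R6}
Step 11: commit R6 -> on_hand[A=27 B=37] avail[A=27 B=30] open={R5}
Step 12: commit R5 -> on_hand[A=27 B=30] avail[A=27 B=30] open={}
Step 13: reserve R7 A 4 -> on_hand[A=27 B=30] avail[A=23 B=30] open={R7}
Open reservations: ['R7'] -> 1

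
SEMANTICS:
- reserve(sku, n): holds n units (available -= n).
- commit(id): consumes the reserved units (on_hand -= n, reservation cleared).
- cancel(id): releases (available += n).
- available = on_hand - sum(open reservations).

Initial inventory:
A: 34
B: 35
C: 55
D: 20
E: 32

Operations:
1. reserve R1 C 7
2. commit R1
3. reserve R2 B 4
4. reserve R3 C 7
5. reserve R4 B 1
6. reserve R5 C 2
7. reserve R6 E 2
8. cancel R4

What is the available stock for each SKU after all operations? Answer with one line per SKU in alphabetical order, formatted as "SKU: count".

Answer: A: 34
B: 31
C: 39
D: 20
E: 30

Derivation:
Step 1: reserve R1 C 7 -> on_hand[A=34 B=35 C=55 D=20 E=32] avail[A=34 B=35 C=48 D=20 E=32] open={R1}
Step 2: commit R1 -> on_hand[A=34 B=35 C=48 D=20 E=32] avail[A=34 B=35 C=48 D=20 E=32] open={}
Step 3: reserve R2 B 4 -> on_hand[A=34 B=35 C=48 D=20 E=32] avail[A=34 B=31 C=48 D=20 E=32] open={R2}
Step 4: reserve R3 C 7 -> on_hand[A=34 B=35 C=48 D=20 E=32] avail[A=34 B=31 C=41 D=20 E=32] open={R2,R3}
Step 5: reserve R4 B 1 -> on_hand[A=34 B=35 C=48 D=20 E=32] avail[A=34 B=30 C=41 D=20 E=32] open={R2,R3,R4}
Step 6: reserve R5 C 2 -> on_hand[A=34 B=35 C=48 D=20 E=32] avail[A=34 B=30 C=39 D=20 E=32] open={R2,R3,R4,R5}
Step 7: reserve R6 E 2 -> on_hand[A=34 B=35 C=48 D=20 E=32] avail[A=34 B=30 C=39 D=20 E=30] open={R2,R3,R4,R5,R6}
Step 8: cancel R4 -> on_hand[A=34 B=35 C=48 D=20 E=32] avail[A=34 B=31 C=39 D=20 E=30] open={R2,R3,R5,R6}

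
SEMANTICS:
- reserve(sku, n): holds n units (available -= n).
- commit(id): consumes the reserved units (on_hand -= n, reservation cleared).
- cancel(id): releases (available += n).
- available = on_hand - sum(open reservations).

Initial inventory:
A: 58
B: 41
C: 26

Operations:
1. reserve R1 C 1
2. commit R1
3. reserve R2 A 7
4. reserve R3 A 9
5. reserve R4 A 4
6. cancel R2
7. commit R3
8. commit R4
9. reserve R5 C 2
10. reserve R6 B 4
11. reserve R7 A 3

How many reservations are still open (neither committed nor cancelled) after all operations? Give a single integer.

Step 1: reserve R1 C 1 -> on_hand[A=58 B=41 C=26] avail[A=58 B=41 C=25] open={R1}
Step 2: commit R1 -> on_hand[A=58 B=41 C=25] avail[A=58 B=41 C=25] open={}
Step 3: reserve R2 A 7 -> on_hand[A=58 B=41 C=25] avail[A=51 B=41 C=25] open={R2}
Step 4: reserve R3 A 9 -> on_hand[A=58 B=41 C=25] avail[A=42 B=41 C=25] open={R2,R3}
Step 5: reserve R4 A 4 -> on_hand[A=58 B=41 C=25] avail[A=38 B=41 C=25] open={R2,R3,R4}
Step 6: cancel R2 -> on_hand[A=58 B=41 C=25] avail[A=45 B=41 C=25] open={R3,R4}
Step 7: commit R3 -> on_hand[A=49 B=41 C=25] avail[A=45 B=41 C=25] open={R4}
Step 8: commit R4 -> on_hand[A=45 B=41 C=25] avail[A=45 B=41 C=25] open={}
Step 9: reserve R5 C 2 -> on_hand[A=45 B=41 C=25] avail[A=45 B=41 C=23] open={R5}
Step 10: reserve R6 B 4 -> on_hand[A=45 B=41 C=25] avail[A=45 B=37 C=23] open={R5,R6}
Step 11: reserve R7 A 3 -> on_hand[A=45 B=41 C=25] avail[A=42 B=37 C=23] open={R5,R6,R7}
Open reservations: ['R5', 'R6', 'R7'] -> 3

Answer: 3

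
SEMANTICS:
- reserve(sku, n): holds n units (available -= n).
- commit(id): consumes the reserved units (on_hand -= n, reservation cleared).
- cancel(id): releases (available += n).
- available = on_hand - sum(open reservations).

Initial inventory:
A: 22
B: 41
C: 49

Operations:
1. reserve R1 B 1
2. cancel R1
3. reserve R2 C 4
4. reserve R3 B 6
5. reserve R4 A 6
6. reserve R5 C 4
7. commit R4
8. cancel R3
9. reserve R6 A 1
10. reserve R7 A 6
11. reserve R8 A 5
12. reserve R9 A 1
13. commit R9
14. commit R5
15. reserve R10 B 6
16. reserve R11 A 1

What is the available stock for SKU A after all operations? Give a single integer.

Step 1: reserve R1 B 1 -> on_hand[A=22 B=41 C=49] avail[A=22 B=40 C=49] open={R1}
Step 2: cancel R1 -> on_hand[A=22 B=41 C=49] avail[A=22 B=41 C=49] open={}
Step 3: reserve R2 C 4 -> on_hand[A=22 B=41 C=49] avail[A=22 B=41 C=45] open={R2}
Step 4: reserve R3 B 6 -> on_hand[A=22 B=41 C=49] avail[A=22 B=35 C=45] open={R2,R3}
Step 5: reserve R4 A 6 -> on_hand[A=22 B=41 C=49] avail[A=16 B=35 C=45] open={R2,R3,R4}
Step 6: reserve R5 C 4 -> on_hand[A=22 B=41 C=49] avail[A=16 B=35 C=41] open={R2,R3,R4,R5}
Step 7: commit R4 -> on_hand[A=16 B=41 C=49] avail[A=16 B=35 C=41] open={R2,R3,R5}
Step 8: cancel R3 -> on_hand[A=16 B=41 C=49] avail[A=16 B=41 C=41] open={R2,R5}
Step 9: reserve R6 A 1 -> on_hand[A=16 B=41 C=49] avail[A=15 B=41 C=41] open={R2,R5,R6}
Step 10: reserve R7 A 6 -> on_hand[A=16 B=41 C=49] avail[A=9 B=41 C=41] open={R2,R5,R6,R7}
Step 11: reserve R8 A 5 -> on_hand[A=16 B=41 C=49] avail[A=4 B=41 C=41] open={R2,R5,R6,R7,R8}
Step 12: reserve R9 A 1 -> on_hand[A=16 B=41 C=49] avail[A=3 B=41 C=41] open={R2,R5,R6,R7,R8,R9}
Step 13: commit R9 -> on_hand[A=15 B=41 C=49] avail[A=3 B=41 C=41] open={R2,R5,R6,R7,R8}
Step 14: commit R5 -> on_hand[A=15 B=41 C=45] avail[A=3 B=41 C=41] open={R2,R6,R7,R8}
Step 15: reserve R10 B 6 -> on_hand[A=15 B=41 C=45] avail[A=3 B=35 C=41] open={R10,R2,R6,R7,R8}
Step 16: reserve R11 A 1 -> on_hand[A=15 B=41 C=45] avail[A=2 B=35 C=41] open={R10,R11,R2,R6,R7,R8}
Final available[A] = 2

Answer: 2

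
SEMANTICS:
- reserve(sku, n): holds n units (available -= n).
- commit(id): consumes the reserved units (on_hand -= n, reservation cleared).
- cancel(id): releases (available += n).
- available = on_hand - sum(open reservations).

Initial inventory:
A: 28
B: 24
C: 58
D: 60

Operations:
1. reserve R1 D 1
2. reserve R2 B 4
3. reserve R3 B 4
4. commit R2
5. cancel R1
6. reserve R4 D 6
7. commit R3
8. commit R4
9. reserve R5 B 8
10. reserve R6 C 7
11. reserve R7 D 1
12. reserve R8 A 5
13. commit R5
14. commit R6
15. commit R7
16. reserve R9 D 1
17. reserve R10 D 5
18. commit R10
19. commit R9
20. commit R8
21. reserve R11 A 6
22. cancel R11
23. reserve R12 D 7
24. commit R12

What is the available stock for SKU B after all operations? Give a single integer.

Answer: 8

Derivation:
Step 1: reserve R1 D 1 -> on_hand[A=28 B=24 C=58 D=60] avail[A=28 B=24 C=58 D=59] open={R1}
Step 2: reserve R2 B 4 -> on_hand[A=28 B=24 C=58 D=60] avail[A=28 B=20 C=58 D=59] open={R1,R2}
Step 3: reserve R3 B 4 -> on_hand[A=28 B=24 C=58 D=60] avail[A=28 B=16 C=58 D=59] open={R1,R2,R3}
Step 4: commit R2 -> on_hand[A=28 B=20 C=58 D=60] avail[A=28 B=16 C=58 D=59] open={R1,R3}
Step 5: cancel R1 -> on_hand[A=28 B=20 C=58 D=60] avail[A=28 B=16 C=58 D=60] open={R3}
Step 6: reserve R4 D 6 -> on_hand[A=28 B=20 C=58 D=60] avail[A=28 B=16 C=58 D=54] open={R3,R4}
Step 7: commit R3 -> on_hand[A=28 B=16 C=58 D=60] avail[A=28 B=16 C=58 D=54] open={R4}
Step 8: commit R4 -> on_hand[A=28 B=16 C=58 D=54] avail[A=28 B=16 C=58 D=54] open={}
Step 9: reserve R5 B 8 -> on_hand[A=28 B=16 C=58 D=54] avail[A=28 B=8 C=58 D=54] open={R5}
Step 10: reserve R6 C 7 -> on_hand[A=28 B=16 C=58 D=54] avail[A=28 B=8 C=51 D=54] open={R5,R6}
Step 11: reserve R7 D 1 -> on_hand[A=28 B=16 C=58 D=54] avail[A=28 B=8 C=51 D=53] open={R5,R6,R7}
Step 12: reserve R8 A 5 -> on_hand[A=28 B=16 C=58 D=54] avail[A=23 B=8 C=51 D=53] open={R5,R6,R7,R8}
Step 13: commit R5 -> on_hand[A=28 B=8 C=58 D=54] avail[A=23 B=8 C=51 D=53] open={R6,R7,R8}
Step 14: commit R6 -> on_hand[A=28 B=8 C=51 D=54] avail[A=23 B=8 C=51 D=53] open={R7,R8}
Step 15: commit R7 -> on_hand[A=28 B=8 C=51 D=53] avail[A=23 B=8 C=51 D=53] open={R8}
Step 16: reserve R9 D 1 -> on_hand[A=28 B=8 C=51 D=53] avail[A=23 B=8 C=51 D=52] open={R8,R9}
Step 17: reserve R10 D 5 -> on_hand[A=28 B=8 C=51 D=53] avail[A=23 B=8 C=51 D=47] open={R10,R8,R9}
Step 18: commit R10 -> on_hand[A=28 B=8 C=51 D=48] avail[A=23 B=8 C=51 D=47] open={R8,R9}
Step 19: commit R9 -> on_hand[A=28 B=8 C=51 D=47] avail[A=23 B=8 C=51 D=47] open={R8}
Step 20: commit R8 -> on_hand[A=23 B=8 C=51 D=47] avail[A=23 B=8 C=51 D=47] open={}
Step 21: reserve R11 A 6 -> on_hand[A=23 B=8 C=51 D=47] avail[A=17 B=8 C=51 D=47] open={R11}
Step 22: cancel R11 -> on_hand[A=23 B=8 C=51 D=47] avail[A=23 B=8 C=51 D=47] open={}
Step 23: reserve R12 D 7 -> on_hand[A=23 B=8 C=51 D=47] avail[A=23 B=8 C=51 D=40] open={R12}
Step 24: commit R12 -> on_hand[A=23 B=8 C=51 D=40] avail[A=23 B=8 C=51 D=40] open={}
Final available[B] = 8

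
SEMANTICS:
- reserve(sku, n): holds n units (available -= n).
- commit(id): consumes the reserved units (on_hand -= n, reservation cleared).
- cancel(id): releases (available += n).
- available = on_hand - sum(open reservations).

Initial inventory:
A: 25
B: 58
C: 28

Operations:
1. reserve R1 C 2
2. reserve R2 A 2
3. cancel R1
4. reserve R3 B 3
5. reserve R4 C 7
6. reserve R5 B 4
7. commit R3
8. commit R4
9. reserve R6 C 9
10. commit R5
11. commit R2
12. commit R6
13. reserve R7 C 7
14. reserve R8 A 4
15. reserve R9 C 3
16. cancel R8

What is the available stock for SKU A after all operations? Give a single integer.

Answer: 23

Derivation:
Step 1: reserve R1 C 2 -> on_hand[A=25 B=58 C=28] avail[A=25 B=58 C=26] open={R1}
Step 2: reserve R2 A 2 -> on_hand[A=25 B=58 C=28] avail[A=23 B=58 C=26] open={R1,R2}
Step 3: cancel R1 -> on_hand[A=25 B=58 C=28] avail[A=23 B=58 C=28] open={R2}
Step 4: reserve R3 B 3 -> on_hand[A=25 B=58 C=28] avail[A=23 B=55 C=28] open={R2,R3}
Step 5: reserve R4 C 7 -> on_hand[A=25 B=58 C=28] avail[A=23 B=55 C=21] open={R2,R3,R4}
Step 6: reserve R5 B 4 -> on_hand[A=25 B=58 C=28] avail[A=23 B=51 C=21] open={R2,R3,R4,R5}
Step 7: commit R3 -> on_hand[A=25 B=55 C=28] avail[A=23 B=51 C=21] open={R2,R4,R5}
Step 8: commit R4 -> on_hand[A=25 B=55 C=21] avail[A=23 B=51 C=21] open={R2,R5}
Step 9: reserve R6 C 9 -> on_hand[A=25 B=55 C=21] avail[A=23 B=51 C=12] open={R2,R5,R6}
Step 10: commit R5 -> on_hand[A=25 B=51 C=21] avail[A=23 B=51 C=12] open={R2,R6}
Step 11: commit R2 -> on_hand[A=23 B=51 C=21] avail[A=23 B=51 C=12] open={R6}
Step 12: commit R6 -> on_hand[A=23 B=51 C=12] avail[A=23 B=51 C=12] open={}
Step 13: reserve R7 C 7 -> on_hand[A=23 B=51 C=12] avail[A=23 B=51 C=5] open={R7}
Step 14: reserve R8 A 4 -> on_hand[A=23 B=51 C=12] avail[A=19 B=51 C=5] open={R7,R8}
Step 15: reserve R9 C 3 -> on_hand[A=23 B=51 C=12] avail[A=19 B=51 C=2] open={R7,R8,R9}
Step 16: cancel R8 -> on_hand[A=23 B=51 C=12] avail[A=23 B=51 C=2] open={R7,R9}
Final available[A] = 23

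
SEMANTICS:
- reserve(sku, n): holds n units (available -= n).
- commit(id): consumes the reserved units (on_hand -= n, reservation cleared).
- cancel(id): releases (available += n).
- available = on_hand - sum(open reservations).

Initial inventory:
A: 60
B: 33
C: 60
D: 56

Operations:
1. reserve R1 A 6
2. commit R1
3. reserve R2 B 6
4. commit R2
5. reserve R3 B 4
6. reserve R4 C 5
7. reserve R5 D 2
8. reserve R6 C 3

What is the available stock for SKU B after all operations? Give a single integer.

Answer: 23

Derivation:
Step 1: reserve R1 A 6 -> on_hand[A=60 B=33 C=60 D=56] avail[A=54 B=33 C=60 D=56] open={R1}
Step 2: commit R1 -> on_hand[A=54 B=33 C=60 D=56] avail[A=54 B=33 C=60 D=56] open={}
Step 3: reserve R2 B 6 -> on_hand[A=54 B=33 C=60 D=56] avail[A=54 B=27 C=60 D=56] open={R2}
Step 4: commit R2 -> on_hand[A=54 B=27 C=60 D=56] avail[A=54 B=27 C=60 D=56] open={}
Step 5: reserve R3 B 4 -> on_hand[A=54 B=27 C=60 D=56] avail[A=54 B=23 C=60 D=56] open={R3}
Step 6: reserve R4 C 5 -> on_hand[A=54 B=27 C=60 D=56] avail[A=54 B=23 C=55 D=56] open={R3,R4}
Step 7: reserve R5 D 2 -> on_hand[A=54 B=27 C=60 D=56] avail[A=54 B=23 C=55 D=54] open={R3,R4,R5}
Step 8: reserve R6 C 3 -> on_hand[A=54 B=27 C=60 D=56] avail[A=54 B=23 C=52 D=54] open={R3,R4,R5,R6}
Final available[B] = 23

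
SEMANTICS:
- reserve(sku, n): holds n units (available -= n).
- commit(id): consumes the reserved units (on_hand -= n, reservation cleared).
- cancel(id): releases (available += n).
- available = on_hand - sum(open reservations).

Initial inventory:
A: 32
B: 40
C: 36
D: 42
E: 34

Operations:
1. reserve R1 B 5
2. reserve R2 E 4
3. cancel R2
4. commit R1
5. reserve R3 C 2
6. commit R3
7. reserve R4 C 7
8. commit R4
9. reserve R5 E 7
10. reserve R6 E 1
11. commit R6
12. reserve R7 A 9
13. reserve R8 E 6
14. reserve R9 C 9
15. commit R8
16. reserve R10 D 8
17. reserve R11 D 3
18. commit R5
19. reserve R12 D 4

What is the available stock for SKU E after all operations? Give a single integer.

Answer: 20

Derivation:
Step 1: reserve R1 B 5 -> on_hand[A=32 B=40 C=36 D=42 E=34] avail[A=32 B=35 C=36 D=42 E=34] open={R1}
Step 2: reserve R2 E 4 -> on_hand[A=32 B=40 C=36 D=42 E=34] avail[A=32 B=35 C=36 D=42 E=30] open={R1,R2}
Step 3: cancel R2 -> on_hand[A=32 B=40 C=36 D=42 E=34] avail[A=32 B=35 C=36 D=42 E=34] open={R1}
Step 4: commit R1 -> on_hand[A=32 B=35 C=36 D=42 E=34] avail[A=32 B=35 C=36 D=42 E=34] open={}
Step 5: reserve R3 C 2 -> on_hand[A=32 B=35 C=36 D=42 E=34] avail[A=32 B=35 C=34 D=42 E=34] open={R3}
Step 6: commit R3 -> on_hand[A=32 B=35 C=34 D=42 E=34] avail[A=32 B=35 C=34 D=42 E=34] open={}
Step 7: reserve R4 C 7 -> on_hand[A=32 B=35 C=34 D=42 E=34] avail[A=32 B=35 C=27 D=42 E=34] open={R4}
Step 8: commit R4 -> on_hand[A=32 B=35 C=27 D=42 E=34] avail[A=32 B=35 C=27 D=42 E=34] open={}
Step 9: reserve R5 E 7 -> on_hand[A=32 B=35 C=27 D=42 E=34] avail[A=32 B=35 C=27 D=42 E=27] open={R5}
Step 10: reserve R6 E 1 -> on_hand[A=32 B=35 C=27 D=42 E=34] avail[A=32 B=35 C=27 D=42 E=26] open={R5,R6}
Step 11: commit R6 -> on_hand[A=32 B=35 C=27 D=42 E=33] avail[A=32 B=35 C=27 D=42 E=26] open={R5}
Step 12: reserve R7 A 9 -> on_hand[A=32 B=35 C=27 D=42 E=33] avail[A=23 B=35 C=27 D=42 E=26] open={R5,R7}
Step 13: reserve R8 E 6 -> on_hand[A=32 B=35 C=27 D=42 E=33] avail[A=23 B=35 C=27 D=42 E=20] open={R5,R7,R8}
Step 14: reserve R9 C 9 -> on_hand[A=32 B=35 C=27 D=42 E=33] avail[A=23 B=35 C=18 D=42 E=20] open={R5,R7,R8,R9}
Step 15: commit R8 -> on_hand[A=32 B=35 C=27 D=42 E=27] avail[A=23 B=35 C=18 D=42 E=20] open={R5,R7,R9}
Step 16: reserve R10 D 8 -> on_hand[A=32 B=35 C=27 D=42 E=27] avail[A=23 B=35 C=18 D=34 E=20] open={R10,R5,R7,R9}
Step 17: reserve R11 D 3 -> on_hand[A=32 B=35 C=27 D=42 E=27] avail[A=23 B=35 C=18 D=31 E=20] open={R10,R11,R5,R7,R9}
Step 18: commit R5 -> on_hand[A=32 B=35 C=27 D=42 E=20] avail[A=23 B=35 C=18 D=31 E=20] open={R10,R11,R7,R9}
Step 19: reserve R12 D 4 -> on_hand[A=32 B=35 C=27 D=42 E=20] avail[A=23 B=35 C=18 D=27 E=20] open={R10,R11,R12,R7,R9}
Final available[E] = 20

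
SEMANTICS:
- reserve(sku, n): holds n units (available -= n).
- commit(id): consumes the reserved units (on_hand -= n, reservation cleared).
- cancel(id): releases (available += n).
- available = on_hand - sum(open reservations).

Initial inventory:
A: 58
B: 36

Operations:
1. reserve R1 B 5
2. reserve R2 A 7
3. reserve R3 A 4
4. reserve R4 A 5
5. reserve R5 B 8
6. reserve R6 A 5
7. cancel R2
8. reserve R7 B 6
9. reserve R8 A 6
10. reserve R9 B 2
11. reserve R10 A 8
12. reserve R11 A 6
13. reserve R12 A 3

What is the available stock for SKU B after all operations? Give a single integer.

Answer: 15

Derivation:
Step 1: reserve R1 B 5 -> on_hand[A=58 B=36] avail[A=58 B=31] open={R1}
Step 2: reserve R2 A 7 -> on_hand[A=58 B=36] avail[A=51 B=31] open={R1,R2}
Step 3: reserve R3 A 4 -> on_hand[A=58 B=36] avail[A=47 B=31] open={R1,R2,R3}
Step 4: reserve R4 A 5 -> on_hand[A=58 B=36] avail[A=42 B=31] open={R1,R2,R3,R4}
Step 5: reserve R5 B 8 -> on_hand[A=58 B=36] avail[A=42 B=23] open={R1,R2,R3,R4,R5}
Step 6: reserve R6 A 5 -> on_hand[A=58 B=36] avail[A=37 B=23] open={R1,R2,R3,R4,R5,R6}
Step 7: cancel R2 -> on_hand[A=58 B=36] avail[A=44 B=23] open={R1,R3,R4,R5,R6}
Step 8: reserve R7 B 6 -> on_hand[A=58 B=36] avail[A=44 B=17] open={R1,R3,R4,R5,R6,R7}
Step 9: reserve R8 A 6 -> on_hand[A=58 B=36] avail[A=38 B=17] open={R1,R3,R4,R5,R6,R7,R8}
Step 10: reserve R9 B 2 -> on_hand[A=58 B=36] avail[A=38 B=15] open={R1,R3,R4,R5,R6,R7,R8,R9}
Step 11: reserve R10 A 8 -> on_hand[A=58 B=36] avail[A=30 B=15] open={R1,R10,R3,R4,R5,R6,R7,R8,R9}
Step 12: reserve R11 A 6 -> on_hand[A=58 B=36] avail[A=24 B=15] open={R1,R10,R11,R3,R4,R5,R6,R7,R8,R9}
Step 13: reserve R12 A 3 -> on_hand[A=58 B=36] avail[A=21 B=15] open={R1,R10,R11,R12,R3,R4,R5,R6,R7,R8,R9}
Final available[B] = 15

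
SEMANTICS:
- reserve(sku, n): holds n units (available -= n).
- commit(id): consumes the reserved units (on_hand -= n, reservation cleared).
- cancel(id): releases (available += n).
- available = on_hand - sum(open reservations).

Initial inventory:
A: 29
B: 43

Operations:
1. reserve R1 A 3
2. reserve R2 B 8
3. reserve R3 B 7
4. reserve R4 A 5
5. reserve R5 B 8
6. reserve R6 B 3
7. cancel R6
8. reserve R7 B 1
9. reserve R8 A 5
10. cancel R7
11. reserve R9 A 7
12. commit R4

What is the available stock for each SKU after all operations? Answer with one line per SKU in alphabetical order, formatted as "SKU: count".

Answer: A: 9
B: 20

Derivation:
Step 1: reserve R1 A 3 -> on_hand[A=29 B=43] avail[A=26 B=43] open={R1}
Step 2: reserve R2 B 8 -> on_hand[A=29 B=43] avail[A=26 B=35] open={R1,R2}
Step 3: reserve R3 B 7 -> on_hand[A=29 B=43] avail[A=26 B=28] open={R1,R2,R3}
Step 4: reserve R4 A 5 -> on_hand[A=29 B=43] avail[A=21 B=28] open={R1,R2,R3,R4}
Step 5: reserve R5 B 8 -> on_hand[A=29 B=43] avail[A=21 B=20] open={R1,R2,R3,R4,R5}
Step 6: reserve R6 B 3 -> on_hand[A=29 B=43] avail[A=21 B=17] open={R1,R2,R3,R4,R5,R6}
Step 7: cancel R6 -> on_hand[A=29 B=43] avail[A=21 B=20] open={R1,R2,R3,R4,R5}
Step 8: reserve R7 B 1 -> on_hand[A=29 B=43] avail[A=21 B=19] open={R1,R2,R3,R4,R5,R7}
Step 9: reserve R8 A 5 -> on_hand[A=29 B=43] avail[A=16 B=19] open={R1,R2,R3,R4,R5,R7,R8}
Step 10: cancel R7 -> on_hand[A=29 B=43] avail[A=16 B=20] open={R1,R2,R3,R4,R5,R8}
Step 11: reserve R9 A 7 -> on_hand[A=29 B=43] avail[A=9 B=20] open={R1,R2,R3,R4,R5,R8,R9}
Step 12: commit R4 -> on_hand[A=24 B=43] avail[A=9 B=20] open={R1,R2,R3,R5,R8,R9}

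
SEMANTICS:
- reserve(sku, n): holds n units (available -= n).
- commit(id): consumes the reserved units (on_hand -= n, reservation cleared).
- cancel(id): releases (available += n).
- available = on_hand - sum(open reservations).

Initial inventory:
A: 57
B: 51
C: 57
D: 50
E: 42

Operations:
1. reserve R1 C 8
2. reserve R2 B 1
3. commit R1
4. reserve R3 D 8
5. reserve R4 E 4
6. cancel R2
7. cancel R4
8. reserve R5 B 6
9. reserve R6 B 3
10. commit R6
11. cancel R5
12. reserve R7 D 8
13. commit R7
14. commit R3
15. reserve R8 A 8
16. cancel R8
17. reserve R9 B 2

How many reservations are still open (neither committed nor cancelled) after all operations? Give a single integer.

Answer: 1

Derivation:
Step 1: reserve R1 C 8 -> on_hand[A=57 B=51 C=57 D=50 E=42] avail[A=57 B=51 C=49 D=50 E=42] open={R1}
Step 2: reserve R2 B 1 -> on_hand[A=57 B=51 C=57 D=50 E=42] avail[A=57 B=50 C=49 D=50 E=42] open={R1,R2}
Step 3: commit R1 -> on_hand[A=57 B=51 C=49 D=50 E=42] avail[A=57 B=50 C=49 D=50 E=42] open={R2}
Step 4: reserve R3 D 8 -> on_hand[A=57 B=51 C=49 D=50 E=42] avail[A=57 B=50 C=49 D=42 E=42] open={R2,R3}
Step 5: reserve R4 E 4 -> on_hand[A=57 B=51 C=49 D=50 E=42] avail[A=57 B=50 C=49 D=42 E=38] open={R2,R3,R4}
Step 6: cancel R2 -> on_hand[A=57 B=51 C=49 D=50 E=42] avail[A=57 B=51 C=49 D=42 E=38] open={R3,R4}
Step 7: cancel R4 -> on_hand[A=57 B=51 C=49 D=50 E=42] avail[A=57 B=51 C=49 D=42 E=42] open={R3}
Step 8: reserve R5 B 6 -> on_hand[A=57 B=51 C=49 D=50 E=42] avail[A=57 B=45 C=49 D=42 E=42] open={R3,R5}
Step 9: reserve R6 B 3 -> on_hand[A=57 B=51 C=49 D=50 E=42] avail[A=57 B=42 C=49 D=42 E=42] open={R3,R5,R6}
Step 10: commit R6 -> on_hand[A=57 B=48 C=49 D=50 E=42] avail[A=57 B=42 C=49 D=42 E=42] open={R3,R5}
Step 11: cancel R5 -> on_hand[A=57 B=48 C=49 D=50 E=42] avail[A=57 B=48 C=49 D=42 E=42] open={R3}
Step 12: reserve R7 D 8 -> on_hand[A=57 B=48 C=49 D=50 E=42] avail[A=57 B=48 C=49 D=34 E=42] open={R3,R7}
Step 13: commit R7 -> on_hand[A=57 B=48 C=49 D=42 E=42] avail[A=57 B=48 C=49 D=34 E=42] open={R3}
Step 14: commit R3 -> on_hand[A=57 B=48 C=49 D=34 E=42] avail[A=57 B=48 C=49 D=34 E=42] open={}
Step 15: reserve R8 A 8 -> on_hand[A=57 B=48 C=49 D=34 E=42] avail[A=49 B=48 C=49 D=34 E=42] open={R8}
Step 16: cancel R8 -> on_hand[A=57 B=48 C=49 D=34 E=42] avail[A=57 B=48 C=49 D=34 E=42] open={}
Step 17: reserve R9 B 2 -> on_hand[A=57 B=48 C=49 D=34 E=42] avail[A=57 B=46 C=49 D=34 E=42] open={R9}
Open reservations: ['R9'] -> 1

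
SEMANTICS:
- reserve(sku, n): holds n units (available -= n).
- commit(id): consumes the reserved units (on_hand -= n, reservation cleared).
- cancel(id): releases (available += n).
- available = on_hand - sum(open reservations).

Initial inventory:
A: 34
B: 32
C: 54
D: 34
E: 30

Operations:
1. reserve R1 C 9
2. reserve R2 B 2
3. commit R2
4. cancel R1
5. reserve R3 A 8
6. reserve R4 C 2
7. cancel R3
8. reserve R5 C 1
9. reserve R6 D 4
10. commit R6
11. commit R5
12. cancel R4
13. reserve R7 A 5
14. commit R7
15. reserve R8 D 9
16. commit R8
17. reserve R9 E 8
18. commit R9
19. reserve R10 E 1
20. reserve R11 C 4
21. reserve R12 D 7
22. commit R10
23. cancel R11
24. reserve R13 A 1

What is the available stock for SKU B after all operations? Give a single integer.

Answer: 30

Derivation:
Step 1: reserve R1 C 9 -> on_hand[A=34 B=32 C=54 D=34 E=30] avail[A=34 B=32 C=45 D=34 E=30] open={R1}
Step 2: reserve R2 B 2 -> on_hand[A=34 B=32 C=54 D=34 E=30] avail[A=34 B=30 C=45 D=34 E=30] open={R1,R2}
Step 3: commit R2 -> on_hand[A=34 B=30 C=54 D=34 E=30] avail[A=34 B=30 C=45 D=34 E=30] open={R1}
Step 4: cancel R1 -> on_hand[A=34 B=30 C=54 D=34 E=30] avail[A=34 B=30 C=54 D=34 E=30] open={}
Step 5: reserve R3 A 8 -> on_hand[A=34 B=30 C=54 D=34 E=30] avail[A=26 B=30 C=54 D=34 E=30] open={R3}
Step 6: reserve R4 C 2 -> on_hand[A=34 B=30 C=54 D=34 E=30] avail[A=26 B=30 C=52 D=34 E=30] open={R3,R4}
Step 7: cancel R3 -> on_hand[A=34 B=30 C=54 D=34 E=30] avail[A=34 B=30 C=52 D=34 E=30] open={R4}
Step 8: reserve R5 C 1 -> on_hand[A=34 B=30 C=54 D=34 E=30] avail[A=34 B=30 C=51 D=34 E=30] open={R4,R5}
Step 9: reserve R6 D 4 -> on_hand[A=34 B=30 C=54 D=34 E=30] avail[A=34 B=30 C=51 D=30 E=30] open={R4,R5,R6}
Step 10: commit R6 -> on_hand[A=34 B=30 C=54 D=30 E=30] avail[A=34 B=30 C=51 D=30 E=30] open={R4,R5}
Step 11: commit R5 -> on_hand[A=34 B=30 C=53 D=30 E=30] avail[A=34 B=30 C=51 D=30 E=30] open={R4}
Step 12: cancel R4 -> on_hand[A=34 B=30 C=53 D=30 E=30] avail[A=34 B=30 C=53 D=30 E=30] open={}
Step 13: reserve R7 A 5 -> on_hand[A=34 B=30 C=53 D=30 E=30] avail[A=29 B=30 C=53 D=30 E=30] open={R7}
Step 14: commit R7 -> on_hand[A=29 B=30 C=53 D=30 E=30] avail[A=29 B=30 C=53 D=30 E=30] open={}
Step 15: reserve R8 D 9 -> on_hand[A=29 B=30 C=53 D=30 E=30] avail[A=29 B=30 C=53 D=21 E=30] open={R8}
Step 16: commit R8 -> on_hand[A=29 B=30 C=53 D=21 E=30] avail[A=29 B=30 C=53 D=21 E=30] open={}
Step 17: reserve R9 E 8 -> on_hand[A=29 B=30 C=53 D=21 E=30] avail[A=29 B=30 C=53 D=21 E=22] open={R9}
Step 18: commit R9 -> on_hand[A=29 B=30 C=53 D=21 E=22] avail[A=29 B=30 C=53 D=21 E=22] open={}
Step 19: reserve R10 E 1 -> on_hand[A=29 B=30 C=53 D=21 E=22] avail[A=29 B=30 C=53 D=21 E=21] open={R10}
Step 20: reserve R11 C 4 -> on_hand[A=29 B=30 C=53 D=21 E=22] avail[A=29 B=30 C=49 D=21 E=21] open={R10,R11}
Step 21: reserve R12 D 7 -> on_hand[A=29 B=30 C=53 D=21 E=22] avail[A=29 B=30 C=49 D=14 E=21] open={R10,R11,R12}
Step 22: commit R10 -> on_hand[A=29 B=30 C=53 D=21 E=21] avail[A=29 B=30 C=49 D=14 E=21] open={R11,R12}
Step 23: cancel R11 -> on_hand[A=29 B=30 C=53 D=21 E=21] avail[A=29 B=30 C=53 D=14 E=21] open={R12}
Step 24: reserve R13 A 1 -> on_hand[A=29 B=30 C=53 D=21 E=21] avail[A=28 B=30 C=53 D=14 E=21] open={R12,R13}
Final available[B] = 30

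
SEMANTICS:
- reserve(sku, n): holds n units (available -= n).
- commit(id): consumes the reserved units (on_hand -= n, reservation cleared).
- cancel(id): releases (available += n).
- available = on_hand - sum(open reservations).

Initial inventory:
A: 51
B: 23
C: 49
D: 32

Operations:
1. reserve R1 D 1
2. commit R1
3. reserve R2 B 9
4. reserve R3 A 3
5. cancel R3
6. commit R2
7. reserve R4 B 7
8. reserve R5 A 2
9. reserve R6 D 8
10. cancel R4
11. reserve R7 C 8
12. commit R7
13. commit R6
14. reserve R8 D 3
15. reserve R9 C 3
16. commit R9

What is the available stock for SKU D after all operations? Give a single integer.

Answer: 20

Derivation:
Step 1: reserve R1 D 1 -> on_hand[A=51 B=23 C=49 D=32] avail[A=51 B=23 C=49 D=31] open={R1}
Step 2: commit R1 -> on_hand[A=51 B=23 C=49 D=31] avail[A=51 B=23 C=49 D=31] open={}
Step 3: reserve R2 B 9 -> on_hand[A=51 B=23 C=49 D=31] avail[A=51 B=14 C=49 D=31] open={R2}
Step 4: reserve R3 A 3 -> on_hand[A=51 B=23 C=49 D=31] avail[A=48 B=14 C=49 D=31] open={R2,R3}
Step 5: cancel R3 -> on_hand[A=51 B=23 C=49 D=31] avail[A=51 B=14 C=49 D=31] open={R2}
Step 6: commit R2 -> on_hand[A=51 B=14 C=49 D=31] avail[A=51 B=14 C=49 D=31] open={}
Step 7: reserve R4 B 7 -> on_hand[A=51 B=14 C=49 D=31] avail[A=51 B=7 C=49 D=31] open={R4}
Step 8: reserve R5 A 2 -> on_hand[A=51 B=14 C=49 D=31] avail[A=49 B=7 C=49 D=31] open={R4,R5}
Step 9: reserve R6 D 8 -> on_hand[A=51 B=14 C=49 D=31] avail[A=49 B=7 C=49 D=23] open={R4,R5,R6}
Step 10: cancel R4 -> on_hand[A=51 B=14 C=49 D=31] avail[A=49 B=14 C=49 D=23] open={R5,R6}
Step 11: reserve R7 C 8 -> on_hand[A=51 B=14 C=49 D=31] avail[A=49 B=14 C=41 D=23] open={R5,R6,R7}
Step 12: commit R7 -> on_hand[A=51 B=14 C=41 D=31] avail[A=49 B=14 C=41 D=23] open={R5,R6}
Step 13: commit R6 -> on_hand[A=51 B=14 C=41 D=23] avail[A=49 B=14 C=41 D=23] open={R5}
Step 14: reserve R8 D 3 -> on_hand[A=51 B=14 C=41 D=23] avail[A=49 B=14 C=41 D=20] open={R5,R8}
Step 15: reserve R9 C 3 -> on_hand[A=51 B=14 C=41 D=23] avail[A=49 B=14 C=38 D=20] open={R5,R8,R9}
Step 16: commit R9 -> on_hand[A=51 B=14 C=38 D=23] avail[A=49 B=14 C=38 D=20] open={R5,R8}
Final available[D] = 20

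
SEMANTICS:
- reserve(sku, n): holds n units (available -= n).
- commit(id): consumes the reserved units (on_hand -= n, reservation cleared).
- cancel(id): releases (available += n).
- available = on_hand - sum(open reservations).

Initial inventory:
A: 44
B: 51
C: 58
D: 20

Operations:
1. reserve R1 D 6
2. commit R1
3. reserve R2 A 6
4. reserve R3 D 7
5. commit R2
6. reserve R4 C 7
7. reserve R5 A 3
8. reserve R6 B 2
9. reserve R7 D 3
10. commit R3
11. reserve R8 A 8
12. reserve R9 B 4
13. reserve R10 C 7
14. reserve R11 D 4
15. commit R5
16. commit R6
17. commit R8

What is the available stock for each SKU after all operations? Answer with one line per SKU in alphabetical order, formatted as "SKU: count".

Step 1: reserve R1 D 6 -> on_hand[A=44 B=51 C=58 D=20] avail[A=44 B=51 C=58 D=14] open={R1}
Step 2: commit R1 -> on_hand[A=44 B=51 C=58 D=14] avail[A=44 B=51 C=58 D=14] open={}
Step 3: reserve R2 A 6 -> on_hand[A=44 B=51 C=58 D=14] avail[A=38 B=51 C=58 D=14] open={R2}
Step 4: reserve R3 D 7 -> on_hand[A=44 B=51 C=58 D=14] avail[A=38 B=51 C=58 D=7] open={R2,R3}
Step 5: commit R2 -> on_hand[A=38 B=51 C=58 D=14] avail[A=38 B=51 C=58 D=7] open={R3}
Step 6: reserve R4 C 7 -> on_hand[A=38 B=51 C=58 D=14] avail[A=38 B=51 C=51 D=7] open={R3,R4}
Step 7: reserve R5 A 3 -> on_hand[A=38 B=51 C=58 D=14] avail[A=35 B=51 C=51 D=7] open={R3,R4,R5}
Step 8: reserve R6 B 2 -> on_hand[A=38 B=51 C=58 D=14] avail[A=35 B=49 C=51 D=7] open={R3,R4,R5,R6}
Step 9: reserve R7 D 3 -> on_hand[A=38 B=51 C=58 D=14] avail[A=35 B=49 C=51 D=4] open={R3,R4,R5,R6,R7}
Step 10: commit R3 -> on_hand[A=38 B=51 C=58 D=7] avail[A=35 B=49 C=51 D=4] open={R4,R5,R6,R7}
Step 11: reserve R8 A 8 -> on_hand[A=38 B=51 C=58 D=7] avail[A=27 B=49 C=51 D=4] open={R4,R5,R6,R7,R8}
Step 12: reserve R9 B 4 -> on_hand[A=38 B=51 C=58 D=7] avail[A=27 B=45 C=51 D=4] open={R4,R5,R6,R7,R8,R9}
Step 13: reserve R10 C 7 -> on_hand[A=38 B=51 C=58 D=7] avail[A=27 B=45 C=44 D=4] open={R10,R4,R5,R6,R7,R8,R9}
Step 14: reserve R11 D 4 -> on_hand[A=38 B=51 C=58 D=7] avail[A=27 B=45 C=44 D=0] open={R10,R11,R4,R5,R6,R7,R8,R9}
Step 15: commit R5 -> on_hand[A=35 B=51 C=58 D=7] avail[A=27 B=45 C=44 D=0] open={R10,R11,R4,R6,R7,R8,R9}
Step 16: commit R6 -> on_hand[A=35 B=49 C=58 D=7] avail[A=27 B=45 C=44 D=0] open={R10,R11,R4,R7,R8,R9}
Step 17: commit R8 -> on_hand[A=27 B=49 C=58 D=7] avail[A=27 B=45 C=44 D=0] open={R10,R11,R4,R7,R9}

Answer: A: 27
B: 45
C: 44
D: 0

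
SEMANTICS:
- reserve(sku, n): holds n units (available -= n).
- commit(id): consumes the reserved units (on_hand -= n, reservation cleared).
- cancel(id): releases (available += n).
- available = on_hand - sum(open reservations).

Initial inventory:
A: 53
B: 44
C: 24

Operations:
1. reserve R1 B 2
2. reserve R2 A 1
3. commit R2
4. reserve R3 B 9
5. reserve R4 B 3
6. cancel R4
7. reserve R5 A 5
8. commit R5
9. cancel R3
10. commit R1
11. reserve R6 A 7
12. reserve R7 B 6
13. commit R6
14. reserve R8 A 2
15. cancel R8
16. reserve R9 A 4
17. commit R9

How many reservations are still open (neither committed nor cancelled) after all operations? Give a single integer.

Step 1: reserve R1 B 2 -> on_hand[A=53 B=44 C=24] avail[A=53 B=42 C=24] open={R1}
Step 2: reserve R2 A 1 -> on_hand[A=53 B=44 C=24] avail[A=52 B=42 C=24] open={R1,R2}
Step 3: commit R2 -> on_hand[A=52 B=44 C=24] avail[A=52 B=42 C=24] open={R1}
Step 4: reserve R3 B 9 -> on_hand[A=52 B=44 C=24] avail[A=52 B=33 C=24] open={R1,R3}
Step 5: reserve R4 B 3 -> on_hand[A=52 B=44 C=24] avail[A=52 B=30 C=24] open={R1,R3,R4}
Step 6: cancel R4 -> on_hand[A=52 B=44 C=24] avail[A=52 B=33 C=24] open={R1,R3}
Step 7: reserve R5 A 5 -> on_hand[A=52 B=44 C=24] avail[A=47 B=33 C=24] open={R1,R3,R5}
Step 8: commit R5 -> on_hand[A=47 B=44 C=24] avail[A=47 B=33 C=24] open={R1,R3}
Step 9: cancel R3 -> on_hand[A=47 B=44 C=24] avail[A=47 B=42 C=24] open={R1}
Step 10: commit R1 -> on_hand[A=47 B=42 C=24] avail[A=47 B=42 C=24] open={}
Step 11: reserve R6 A 7 -> on_hand[A=47 B=42 C=24] avail[A=40 B=42 C=24] open={R6}
Step 12: reserve R7 B 6 -> on_hand[A=47 B=42 C=24] avail[A=40 B=36 C=24] open={R6,R7}
Step 13: commit R6 -> on_hand[A=40 B=42 C=24] avail[A=40 B=36 C=24] open={R7}
Step 14: reserve R8 A 2 -> on_hand[A=40 B=42 C=24] avail[A=38 B=36 C=24] open={R7,R8}
Step 15: cancel R8 -> on_hand[A=40 B=42 C=24] avail[A=40 B=36 C=24] open={R7}
Step 16: reserve R9 A 4 -> on_hand[A=40 B=42 C=24] avail[A=36 B=36 C=24] open={R7,R9}
Step 17: commit R9 -> on_hand[A=36 B=42 C=24] avail[A=36 B=36 C=24] open={R7}
Open reservations: ['R7'] -> 1

Answer: 1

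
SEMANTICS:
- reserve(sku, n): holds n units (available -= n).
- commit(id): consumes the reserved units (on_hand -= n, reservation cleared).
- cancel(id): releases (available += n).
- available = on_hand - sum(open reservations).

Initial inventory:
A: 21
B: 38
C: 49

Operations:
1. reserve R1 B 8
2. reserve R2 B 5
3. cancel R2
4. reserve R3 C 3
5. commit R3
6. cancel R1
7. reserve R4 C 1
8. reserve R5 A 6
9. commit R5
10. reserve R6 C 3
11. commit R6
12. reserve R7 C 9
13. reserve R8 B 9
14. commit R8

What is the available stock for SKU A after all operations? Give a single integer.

Step 1: reserve R1 B 8 -> on_hand[A=21 B=38 C=49] avail[A=21 B=30 C=49] open={R1}
Step 2: reserve R2 B 5 -> on_hand[A=21 B=38 C=49] avail[A=21 B=25 C=49] open={R1,R2}
Step 3: cancel R2 -> on_hand[A=21 B=38 C=49] avail[A=21 B=30 C=49] open={R1}
Step 4: reserve R3 C 3 -> on_hand[A=21 B=38 C=49] avail[A=21 B=30 C=46] open={R1,R3}
Step 5: commit R3 -> on_hand[A=21 B=38 C=46] avail[A=21 B=30 C=46] open={R1}
Step 6: cancel R1 -> on_hand[A=21 B=38 C=46] avail[A=21 B=38 C=46] open={}
Step 7: reserve R4 C 1 -> on_hand[A=21 B=38 C=46] avail[A=21 B=38 C=45] open={R4}
Step 8: reserve R5 A 6 -> on_hand[A=21 B=38 C=46] avail[A=15 B=38 C=45] open={R4,R5}
Step 9: commit R5 -> on_hand[A=15 B=38 C=46] avail[A=15 B=38 C=45] open={R4}
Step 10: reserve R6 C 3 -> on_hand[A=15 B=38 C=46] avail[A=15 B=38 C=42] open={R4,R6}
Step 11: commit R6 -> on_hand[A=15 B=38 C=43] avail[A=15 B=38 C=42] open={R4}
Step 12: reserve R7 C 9 -> on_hand[A=15 B=38 C=43] avail[A=15 B=38 C=33] open={R4,R7}
Step 13: reserve R8 B 9 -> on_hand[A=15 B=38 C=43] avail[A=15 B=29 C=33] open={R4,R7,R8}
Step 14: commit R8 -> on_hand[A=15 B=29 C=43] avail[A=15 B=29 C=33] open={R4,R7}
Final available[A] = 15

Answer: 15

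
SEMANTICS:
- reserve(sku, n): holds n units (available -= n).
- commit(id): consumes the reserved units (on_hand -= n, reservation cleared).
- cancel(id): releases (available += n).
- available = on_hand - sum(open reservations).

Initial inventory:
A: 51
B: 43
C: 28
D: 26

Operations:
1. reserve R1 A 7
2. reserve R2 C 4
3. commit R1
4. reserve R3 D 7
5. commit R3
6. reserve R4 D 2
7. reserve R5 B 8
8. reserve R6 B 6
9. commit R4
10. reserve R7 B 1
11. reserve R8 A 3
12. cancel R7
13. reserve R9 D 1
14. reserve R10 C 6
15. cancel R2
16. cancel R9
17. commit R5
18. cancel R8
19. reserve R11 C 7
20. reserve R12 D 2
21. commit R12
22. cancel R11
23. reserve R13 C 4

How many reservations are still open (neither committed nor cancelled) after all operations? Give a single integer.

Answer: 3

Derivation:
Step 1: reserve R1 A 7 -> on_hand[A=51 B=43 C=28 D=26] avail[A=44 B=43 C=28 D=26] open={R1}
Step 2: reserve R2 C 4 -> on_hand[A=51 B=43 C=28 D=26] avail[A=44 B=43 C=24 D=26] open={R1,R2}
Step 3: commit R1 -> on_hand[A=44 B=43 C=28 D=26] avail[A=44 B=43 C=24 D=26] open={R2}
Step 4: reserve R3 D 7 -> on_hand[A=44 B=43 C=28 D=26] avail[A=44 B=43 C=24 D=19] open={R2,R3}
Step 5: commit R3 -> on_hand[A=44 B=43 C=28 D=19] avail[A=44 B=43 C=24 D=19] open={R2}
Step 6: reserve R4 D 2 -> on_hand[A=44 B=43 C=28 D=19] avail[A=44 B=43 C=24 D=17] open={R2,R4}
Step 7: reserve R5 B 8 -> on_hand[A=44 B=43 C=28 D=19] avail[A=44 B=35 C=24 D=17] open={R2,R4,R5}
Step 8: reserve R6 B 6 -> on_hand[A=44 B=43 C=28 D=19] avail[A=44 B=29 C=24 D=17] open={R2,R4,R5,R6}
Step 9: commit R4 -> on_hand[A=44 B=43 C=28 D=17] avail[A=44 B=29 C=24 D=17] open={R2,R5,R6}
Step 10: reserve R7 B 1 -> on_hand[A=44 B=43 C=28 D=17] avail[A=44 B=28 C=24 D=17] open={R2,R5,R6,R7}
Step 11: reserve R8 A 3 -> on_hand[A=44 B=43 C=28 D=17] avail[A=41 B=28 C=24 D=17] open={R2,R5,R6,R7,R8}
Step 12: cancel R7 -> on_hand[A=44 B=43 C=28 D=17] avail[A=41 B=29 C=24 D=17] open={R2,R5,R6,R8}
Step 13: reserve R9 D 1 -> on_hand[A=44 B=43 C=28 D=17] avail[A=41 B=29 C=24 D=16] open={R2,R5,R6,R8,R9}
Step 14: reserve R10 C 6 -> on_hand[A=44 B=43 C=28 D=17] avail[A=41 B=29 C=18 D=16] open={R10,R2,R5,R6,R8,R9}
Step 15: cancel R2 -> on_hand[A=44 B=43 C=28 D=17] avail[A=41 B=29 C=22 D=16] open={R10,R5,R6,R8,R9}
Step 16: cancel R9 -> on_hand[A=44 B=43 C=28 D=17] avail[A=41 B=29 C=22 D=17] open={R10,R5,R6,R8}
Step 17: commit R5 -> on_hand[A=44 B=35 C=28 D=17] avail[A=41 B=29 C=22 D=17] open={R10,R6,R8}
Step 18: cancel R8 -> on_hand[A=44 B=35 C=28 D=17] avail[A=44 B=29 C=22 D=17] open={R10,R6}
Step 19: reserve R11 C 7 -> on_hand[A=44 B=35 C=28 D=17] avail[A=44 B=29 C=15 D=17] open={R10,R11,R6}
Step 20: reserve R12 D 2 -> on_hand[A=44 B=35 C=28 D=17] avail[A=44 B=29 C=15 D=15] open={R10,R11,R12,R6}
Step 21: commit R12 -> on_hand[A=44 B=35 C=28 D=15] avail[A=44 B=29 C=15 D=15] open={R10,R11,R6}
Step 22: cancel R11 -> on_hand[A=44 B=35 C=28 D=15] avail[A=44 B=29 C=22 D=15] open={R10,R6}
Step 23: reserve R13 C 4 -> on_hand[A=44 B=35 C=28 D=15] avail[A=44 B=29 C=18 D=15] open={R10,R13,R6}
Open reservations: ['R10', 'R13', 'R6'] -> 3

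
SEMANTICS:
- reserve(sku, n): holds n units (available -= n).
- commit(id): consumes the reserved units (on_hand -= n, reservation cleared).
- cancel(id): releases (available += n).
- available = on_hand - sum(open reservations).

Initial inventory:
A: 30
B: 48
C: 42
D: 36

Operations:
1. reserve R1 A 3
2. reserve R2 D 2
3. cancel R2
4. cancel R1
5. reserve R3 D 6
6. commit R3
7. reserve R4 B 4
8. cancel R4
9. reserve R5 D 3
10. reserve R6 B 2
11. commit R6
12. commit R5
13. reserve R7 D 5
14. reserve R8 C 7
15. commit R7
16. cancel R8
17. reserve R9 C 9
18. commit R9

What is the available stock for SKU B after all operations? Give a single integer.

Answer: 46

Derivation:
Step 1: reserve R1 A 3 -> on_hand[A=30 B=48 C=42 D=36] avail[A=27 B=48 C=42 D=36] open={R1}
Step 2: reserve R2 D 2 -> on_hand[A=30 B=48 C=42 D=36] avail[A=27 B=48 C=42 D=34] open={R1,R2}
Step 3: cancel R2 -> on_hand[A=30 B=48 C=42 D=36] avail[A=27 B=48 C=42 D=36] open={R1}
Step 4: cancel R1 -> on_hand[A=30 B=48 C=42 D=36] avail[A=30 B=48 C=42 D=36] open={}
Step 5: reserve R3 D 6 -> on_hand[A=30 B=48 C=42 D=36] avail[A=30 B=48 C=42 D=30] open={R3}
Step 6: commit R3 -> on_hand[A=30 B=48 C=42 D=30] avail[A=30 B=48 C=42 D=30] open={}
Step 7: reserve R4 B 4 -> on_hand[A=30 B=48 C=42 D=30] avail[A=30 B=44 C=42 D=30] open={R4}
Step 8: cancel R4 -> on_hand[A=30 B=48 C=42 D=30] avail[A=30 B=48 C=42 D=30] open={}
Step 9: reserve R5 D 3 -> on_hand[A=30 B=48 C=42 D=30] avail[A=30 B=48 C=42 D=27] open={R5}
Step 10: reserve R6 B 2 -> on_hand[A=30 B=48 C=42 D=30] avail[A=30 B=46 C=42 D=27] open={R5,R6}
Step 11: commit R6 -> on_hand[A=30 B=46 C=42 D=30] avail[A=30 B=46 C=42 D=27] open={R5}
Step 12: commit R5 -> on_hand[A=30 B=46 C=42 D=27] avail[A=30 B=46 C=42 D=27] open={}
Step 13: reserve R7 D 5 -> on_hand[A=30 B=46 C=42 D=27] avail[A=30 B=46 C=42 D=22] open={R7}
Step 14: reserve R8 C 7 -> on_hand[A=30 B=46 C=42 D=27] avail[A=30 B=46 C=35 D=22] open={R7,R8}
Step 15: commit R7 -> on_hand[A=30 B=46 C=42 D=22] avail[A=30 B=46 C=35 D=22] open={R8}
Step 16: cancel R8 -> on_hand[A=30 B=46 C=42 D=22] avail[A=30 B=46 C=42 D=22] open={}
Step 17: reserve R9 C 9 -> on_hand[A=30 B=46 C=42 D=22] avail[A=30 B=46 C=33 D=22] open={R9}
Step 18: commit R9 -> on_hand[A=30 B=46 C=33 D=22] avail[A=30 B=46 C=33 D=22] open={}
Final available[B] = 46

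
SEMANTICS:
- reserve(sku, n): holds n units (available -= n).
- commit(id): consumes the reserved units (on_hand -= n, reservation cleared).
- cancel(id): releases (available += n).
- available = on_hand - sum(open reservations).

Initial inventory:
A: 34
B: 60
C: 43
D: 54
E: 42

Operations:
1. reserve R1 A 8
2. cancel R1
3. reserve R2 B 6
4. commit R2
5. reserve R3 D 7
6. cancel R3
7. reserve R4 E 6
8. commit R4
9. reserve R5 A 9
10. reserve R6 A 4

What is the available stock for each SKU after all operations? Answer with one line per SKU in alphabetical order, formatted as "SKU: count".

Answer: A: 21
B: 54
C: 43
D: 54
E: 36

Derivation:
Step 1: reserve R1 A 8 -> on_hand[A=34 B=60 C=43 D=54 E=42] avail[A=26 B=60 C=43 D=54 E=42] open={R1}
Step 2: cancel R1 -> on_hand[A=34 B=60 C=43 D=54 E=42] avail[A=34 B=60 C=43 D=54 E=42] open={}
Step 3: reserve R2 B 6 -> on_hand[A=34 B=60 C=43 D=54 E=42] avail[A=34 B=54 C=43 D=54 E=42] open={R2}
Step 4: commit R2 -> on_hand[A=34 B=54 C=43 D=54 E=42] avail[A=34 B=54 C=43 D=54 E=42] open={}
Step 5: reserve R3 D 7 -> on_hand[A=34 B=54 C=43 D=54 E=42] avail[A=34 B=54 C=43 D=47 E=42] open={R3}
Step 6: cancel R3 -> on_hand[A=34 B=54 C=43 D=54 E=42] avail[A=34 B=54 C=43 D=54 E=42] open={}
Step 7: reserve R4 E 6 -> on_hand[A=34 B=54 C=43 D=54 E=42] avail[A=34 B=54 C=43 D=54 E=36] open={R4}
Step 8: commit R4 -> on_hand[A=34 B=54 C=43 D=54 E=36] avail[A=34 B=54 C=43 D=54 E=36] open={}
Step 9: reserve R5 A 9 -> on_hand[A=34 B=54 C=43 D=54 E=36] avail[A=25 B=54 C=43 D=54 E=36] open={R5}
Step 10: reserve R6 A 4 -> on_hand[A=34 B=54 C=43 D=54 E=36] avail[A=21 B=54 C=43 D=54 E=36] open={R5,R6}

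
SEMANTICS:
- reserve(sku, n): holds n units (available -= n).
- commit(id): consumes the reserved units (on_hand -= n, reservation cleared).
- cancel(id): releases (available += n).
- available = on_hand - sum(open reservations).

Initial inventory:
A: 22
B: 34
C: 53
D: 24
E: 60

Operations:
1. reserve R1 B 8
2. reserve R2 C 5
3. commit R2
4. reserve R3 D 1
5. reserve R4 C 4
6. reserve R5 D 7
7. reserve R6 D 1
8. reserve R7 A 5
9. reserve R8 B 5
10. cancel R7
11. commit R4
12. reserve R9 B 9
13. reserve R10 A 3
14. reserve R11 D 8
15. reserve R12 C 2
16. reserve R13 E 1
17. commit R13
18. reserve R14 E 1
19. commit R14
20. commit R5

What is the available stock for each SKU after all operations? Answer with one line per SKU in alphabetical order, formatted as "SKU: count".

Answer: A: 19
B: 12
C: 42
D: 7
E: 58

Derivation:
Step 1: reserve R1 B 8 -> on_hand[A=22 B=34 C=53 D=24 E=60] avail[A=22 B=26 C=53 D=24 E=60] open={R1}
Step 2: reserve R2 C 5 -> on_hand[A=22 B=34 C=53 D=24 E=60] avail[A=22 B=26 C=48 D=24 E=60] open={R1,R2}
Step 3: commit R2 -> on_hand[A=22 B=34 C=48 D=24 E=60] avail[A=22 B=26 C=48 D=24 E=60] open={R1}
Step 4: reserve R3 D 1 -> on_hand[A=22 B=34 C=48 D=24 E=60] avail[A=22 B=26 C=48 D=23 E=60] open={R1,R3}
Step 5: reserve R4 C 4 -> on_hand[A=22 B=34 C=48 D=24 E=60] avail[A=22 B=26 C=44 D=23 E=60] open={R1,R3,R4}
Step 6: reserve R5 D 7 -> on_hand[A=22 B=34 C=48 D=24 E=60] avail[A=22 B=26 C=44 D=16 E=60] open={R1,R3,R4,R5}
Step 7: reserve R6 D 1 -> on_hand[A=22 B=34 C=48 D=24 E=60] avail[A=22 B=26 C=44 D=15 E=60] open={R1,R3,R4,R5,R6}
Step 8: reserve R7 A 5 -> on_hand[A=22 B=34 C=48 D=24 E=60] avail[A=17 B=26 C=44 D=15 E=60] open={R1,R3,R4,R5,R6,R7}
Step 9: reserve R8 B 5 -> on_hand[A=22 B=34 C=48 D=24 E=60] avail[A=17 B=21 C=44 D=15 E=60] open={R1,R3,R4,R5,R6,R7,R8}
Step 10: cancel R7 -> on_hand[A=22 B=34 C=48 D=24 E=60] avail[A=22 B=21 C=44 D=15 E=60] open={R1,R3,R4,R5,R6,R8}
Step 11: commit R4 -> on_hand[A=22 B=34 C=44 D=24 E=60] avail[A=22 B=21 C=44 D=15 E=60] open={R1,R3,R5,R6,R8}
Step 12: reserve R9 B 9 -> on_hand[A=22 B=34 C=44 D=24 E=60] avail[A=22 B=12 C=44 D=15 E=60] open={R1,R3,R5,R6,R8,R9}
Step 13: reserve R10 A 3 -> on_hand[A=22 B=34 C=44 D=24 E=60] avail[A=19 B=12 C=44 D=15 E=60] open={R1,R10,R3,R5,R6,R8,R9}
Step 14: reserve R11 D 8 -> on_hand[A=22 B=34 C=44 D=24 E=60] avail[A=19 B=12 C=44 D=7 E=60] open={R1,R10,R11,R3,R5,R6,R8,R9}
Step 15: reserve R12 C 2 -> on_hand[A=22 B=34 C=44 D=24 E=60] avail[A=19 B=12 C=42 D=7 E=60] open={R1,R10,R11,R12,R3,R5,R6,R8,R9}
Step 16: reserve R13 E 1 -> on_hand[A=22 B=34 C=44 D=24 E=60] avail[A=19 B=12 C=42 D=7 E=59] open={R1,R10,R11,R12,R13,R3,R5,R6,R8,R9}
Step 17: commit R13 -> on_hand[A=22 B=34 C=44 D=24 E=59] avail[A=19 B=12 C=42 D=7 E=59] open={R1,R10,R11,R12,R3,R5,R6,R8,R9}
Step 18: reserve R14 E 1 -> on_hand[A=22 B=34 C=44 D=24 E=59] avail[A=19 B=12 C=42 D=7 E=58] open={R1,R10,R11,R12,R14,R3,R5,R6,R8,R9}
Step 19: commit R14 -> on_hand[A=22 B=34 C=44 D=24 E=58] avail[A=19 B=12 C=42 D=7 E=58] open={R1,R10,R11,R12,R3,R5,R6,R8,R9}
Step 20: commit R5 -> on_hand[A=22 B=34 C=44 D=17 E=58] avail[A=19 B=12 C=42 D=7 E=58] open={R1,R10,R11,R12,R3,R6,R8,R9}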